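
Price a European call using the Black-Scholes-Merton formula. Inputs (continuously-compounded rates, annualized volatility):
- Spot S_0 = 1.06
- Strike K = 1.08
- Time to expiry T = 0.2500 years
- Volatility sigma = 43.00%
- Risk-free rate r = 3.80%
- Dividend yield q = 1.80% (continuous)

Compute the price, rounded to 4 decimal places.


Answer: Price = 0.0839

Derivation:
d1 = (ln(S/K) + (r - q + 0.5*sigma^2) * T) / (sigma * sqrt(T)) = 0.04381566
d2 = d1 - sigma * sqrt(T) = -0.17118434
exp(-rT) = 0.99054498; exp(-qT) = 0.99551011
C = S_0 * exp(-qT) * N(d1) - K * exp(-rT) * N(d2)
N(d1) = 0.51747433; N(d2) = 0.43203941
C = 1.0600 * 0.99551011 * 0.51747433 - 1.0800 * 0.99054498 * 0.43203941 = 0.0839


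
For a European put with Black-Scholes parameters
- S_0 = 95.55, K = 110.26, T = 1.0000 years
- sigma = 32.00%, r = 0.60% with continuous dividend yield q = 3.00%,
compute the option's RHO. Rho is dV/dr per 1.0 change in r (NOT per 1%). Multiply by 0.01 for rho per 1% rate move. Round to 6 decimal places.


Answer: Rho = -82.477629

Derivation:
d1 = -0.3624735702; d2 = -0.6824735702
phi(d1) = 0.3735766488; exp(-qT) = 0.9704455335; exp(-rT) = 0.9940179641
N(-d2) = 0.7525302253
Rho = -K*T*exp(-rT)*N(-d2) = -110.2600 * 1.0000 * 0.9940179641 * 0.7525302253 = -82.477629


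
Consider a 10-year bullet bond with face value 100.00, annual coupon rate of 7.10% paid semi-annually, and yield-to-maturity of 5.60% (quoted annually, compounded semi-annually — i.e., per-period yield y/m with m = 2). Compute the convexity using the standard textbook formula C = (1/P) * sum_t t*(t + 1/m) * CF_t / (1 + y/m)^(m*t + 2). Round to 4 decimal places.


Coupon per period c = face * coupon_rate / m = 3.550000
Periods per year m = 2; per-period yield y/m = 0.028000
Number of cashflows N = 20
Cashflows (t years, CF_t, discount factor 1/(1+y/m)^(m*t), PV):
  t = 0.5000: CF_t = 3.550000, DF = 0.972763, PV = 3.453307
  t = 1.0000: CF_t = 3.550000, DF = 0.946267, PV = 3.359248
  t = 1.5000: CF_t = 3.550000, DF = 0.920493, PV = 3.267751
  t = 2.0000: CF_t = 3.550000, DF = 0.895422, PV = 3.178746
  t = 2.5000: CF_t = 3.550000, DF = 0.871033, PV = 3.092166
  t = 3.0000: CF_t = 3.550000, DF = 0.847308, PV = 3.007943
  t = 3.5000: CF_t = 3.550000, DF = 0.824230, PV = 2.926015
  t = 4.0000: CF_t = 3.550000, DF = 0.801780, PV = 2.846318
  t = 4.5000: CF_t = 3.550000, DF = 0.779941, PV = 2.768792
  t = 5.0000: CF_t = 3.550000, DF = 0.758698, PV = 2.693377
  t = 5.5000: CF_t = 3.550000, DF = 0.738033, PV = 2.620017
  t = 6.0000: CF_t = 3.550000, DF = 0.717931, PV = 2.548655
  t = 6.5000: CF_t = 3.550000, DF = 0.698376, PV = 2.479236
  t = 7.0000: CF_t = 3.550000, DF = 0.679354, PV = 2.411708
  t = 7.5000: CF_t = 3.550000, DF = 0.660851, PV = 2.346020
  t = 8.0000: CF_t = 3.550000, DF = 0.642851, PV = 2.282120
  t = 8.5000: CF_t = 3.550000, DF = 0.625341, PV = 2.219961
  t = 9.0000: CF_t = 3.550000, DF = 0.608309, PV = 2.159495
  t = 9.5000: CF_t = 3.550000, DF = 0.591740, PV = 2.100676
  t = 10.0000: CF_t = 103.550000, DF = 0.575622, PV = 59.605702
Price P = sum_t PV_t = 111.367256
Convexity numerator sum_t t*(t + 1/m) * CF_t / (1+y/m)^(m*t + 2):
  t = 0.5000: term = 1.633876
  t = 1.0000: term = 4.768120
  t = 1.5000: term = 9.276498
  t = 2.0000: term = 15.039717
  t = 2.5000: term = 21.945113
  t = 3.0000: term = 29.886340
  t = 3.5000: term = 38.763087
  t = 4.0000: term = 48.480793
  t = 4.5000: term = 58.950380
  t = 5.0000: term = 70.088001
  t = 5.5000: term = 81.814787
  t = 6.0000: term = 94.056617
  t = 6.5000: term = 106.743891
  t = 7.0000: term = 119.811311
  t = 7.5000: term = 133.197678
  t = 8.0000: term = 146.845689
  t = 8.5000: term = 160.701751
  t = 9.0000: term = 174.715797
  t = 9.5000: term = 188.841113
  t = 10.0000: term = 5922.306499
Convexity = (1/P) * sum = 7427.867057 / 111.367256 = 66.697046

Answer: Convexity = 66.6970


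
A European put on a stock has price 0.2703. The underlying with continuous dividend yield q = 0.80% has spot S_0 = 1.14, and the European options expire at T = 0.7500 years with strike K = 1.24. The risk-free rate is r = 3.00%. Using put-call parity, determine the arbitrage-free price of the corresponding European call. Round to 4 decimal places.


Answer: Call price = 0.1911

Derivation:
Put-call parity: C - P = S_0 * exp(-qT) - K * exp(-rT).
S_0 * exp(-qT) = 1.1400 * 0.99401796 = 1.13318048
K * exp(-rT) = 1.2400 * 0.97775124 = 1.21241153
C = P + S*exp(-qT) - K*exp(-rT)
C = 0.2703 + 1.13318048 - 1.21241153 = 0.1911


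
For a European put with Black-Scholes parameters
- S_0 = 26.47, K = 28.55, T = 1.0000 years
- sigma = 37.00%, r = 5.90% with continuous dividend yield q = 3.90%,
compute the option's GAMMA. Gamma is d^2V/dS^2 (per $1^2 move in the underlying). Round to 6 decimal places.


d1 = 0.0346083247; d2 = -0.3353916753
phi(d1) = 0.3987034381; exp(-qT) = 0.9617507091; exp(-rT) = 0.9427067692
Gamma = exp(-qT) * phi(d1) / (S * sigma * sqrt(T)) = 0.9617507091 * 0.3987034381 / (26.4700 * 0.3700 * 1.0000000000) = 0.039152

Answer: Gamma = 0.039152


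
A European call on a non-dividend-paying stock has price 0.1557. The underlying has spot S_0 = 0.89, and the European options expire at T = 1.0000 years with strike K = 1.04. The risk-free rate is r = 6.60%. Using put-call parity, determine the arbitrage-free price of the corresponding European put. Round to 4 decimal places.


Answer: Put price = 0.2393

Derivation:
Put-call parity: C - P = S_0 * exp(-qT) - K * exp(-rT).
S_0 * exp(-qT) = 0.8900 * 1.00000000 = 0.89000000
K * exp(-rT) = 1.0400 * 0.93613086 = 0.97357610
P = C - S*exp(-qT) + K*exp(-rT)
P = 0.1557 - 0.89000000 + 0.97357610 = 0.2393


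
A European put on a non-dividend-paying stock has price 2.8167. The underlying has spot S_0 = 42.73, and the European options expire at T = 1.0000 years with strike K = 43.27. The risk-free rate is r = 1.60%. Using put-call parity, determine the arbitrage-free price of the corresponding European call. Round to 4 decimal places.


Answer: Call price = 2.9635

Derivation:
Put-call parity: C - P = S_0 * exp(-qT) - K * exp(-rT).
S_0 * exp(-qT) = 42.7300 * 1.00000000 = 42.73000000
K * exp(-rT) = 43.2700 * 0.98412732 = 42.58318914
C = P + S*exp(-qT) - K*exp(-rT)
C = 2.8167 + 42.73000000 - 42.58318914 = 2.9635


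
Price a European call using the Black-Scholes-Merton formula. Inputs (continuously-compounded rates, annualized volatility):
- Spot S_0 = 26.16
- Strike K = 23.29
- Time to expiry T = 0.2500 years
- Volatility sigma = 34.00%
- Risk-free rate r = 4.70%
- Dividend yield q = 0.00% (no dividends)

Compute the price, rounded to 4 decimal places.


d1 = (ln(S/K) + (r - q + 0.5*sigma^2) * T) / (sigma * sqrt(T)) = 0.83769084
d2 = d1 - sigma * sqrt(T) = 0.66769084
exp(-rT) = 0.98831876; exp(-qT) = 1.00000000
C = S_0 * exp(-qT) * N(d1) - K * exp(-rT) * N(d2)
N(d1) = 0.79889782; N(d2) = 0.74783452
C = 26.1600 * 1.00000000 * 0.79889782 - 23.2900 * 0.98831876 * 0.74783452 = 3.6856

Answer: Price = 3.6856


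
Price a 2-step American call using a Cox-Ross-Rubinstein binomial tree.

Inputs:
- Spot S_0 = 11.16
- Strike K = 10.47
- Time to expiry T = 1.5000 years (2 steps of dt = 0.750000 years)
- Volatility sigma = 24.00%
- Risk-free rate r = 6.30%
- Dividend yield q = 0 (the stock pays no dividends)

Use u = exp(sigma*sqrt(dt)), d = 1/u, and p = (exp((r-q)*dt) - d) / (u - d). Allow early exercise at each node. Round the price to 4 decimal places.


Answer: Price = V(0,0) = 2.1718

Derivation:
dt = T/N = 0.750000
u = exp(sigma*sqrt(dt)) = 1.231024; d = 1/u = 0.812332
p = (exp((r-q)*dt) - d) / (u - d) = 0.563785
Discount per step: exp(-r*dt) = 0.953849
Stock lattice S(k, i) with i counting down-moves:
  k=0: S(0,0) = 11.1600
  k=1: S(1,0) = 13.7382; S(1,1) = 9.0656
  k=2: S(2,0) = 16.9121; S(2,1) = 11.1600; S(2,2) = 7.3643
Terminal payoffs V(N, i) = max(S_T - K, 0):
  V(2,0) = 6.442080; V(2,1) = 0.690000; V(2,2) = 0.000000
Backward induction: V(k, i) = exp(-r*dt) * [p * V(k+1, i) + (1-p) * V(k+1, i+1)]; then take max(V_cont, immediate exercise) for American.
  V(1,0) = exp(-r*dt) * [p*6.442080 + (1-p)*0.690000] = 3.751426; exercise = 3.268224; V(1,0) = max -> 3.751426
  V(1,1) = exp(-r*dt) * [p*0.690000 + (1-p)*0.000000] = 0.371058; exercise = 0.000000; V(1,1) = max -> 0.371058
  V(0,0) = exp(-r*dt) * [p*3.751426 + (1-p)*0.371058] = 2.171779; exercise = 0.690000; V(0,0) = max -> 2.171779


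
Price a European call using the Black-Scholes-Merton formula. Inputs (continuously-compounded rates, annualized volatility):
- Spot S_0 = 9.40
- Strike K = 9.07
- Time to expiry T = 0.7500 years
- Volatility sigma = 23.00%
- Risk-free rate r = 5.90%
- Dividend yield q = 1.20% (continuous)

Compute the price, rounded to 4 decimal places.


Answer: Price = 1.0776

Derivation:
d1 = (ln(S/K) + (r - q + 0.5*sigma^2) * T) / (sigma * sqrt(T)) = 0.45598083
d2 = d1 - sigma * sqrt(T) = 0.25679498
exp(-rT) = 0.95671475; exp(-qT) = 0.99104038
C = S_0 * exp(-qT) * N(d1) - K * exp(-rT) * N(d2)
N(d1) = 0.67579812; N(d2) = 0.60133148
C = 9.4000 * 0.99104038 * 0.67579812 - 9.0700 * 0.95671475 * 0.60133148 = 1.0776


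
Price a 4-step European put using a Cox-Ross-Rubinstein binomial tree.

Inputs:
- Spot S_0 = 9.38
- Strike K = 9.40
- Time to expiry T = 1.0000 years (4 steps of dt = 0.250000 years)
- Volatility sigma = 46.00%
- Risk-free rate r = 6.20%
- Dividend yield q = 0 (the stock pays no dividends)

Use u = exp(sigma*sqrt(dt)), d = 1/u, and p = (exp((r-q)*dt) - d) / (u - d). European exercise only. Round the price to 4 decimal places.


dt = T/N = 0.250000
u = exp(sigma*sqrt(dt)) = 1.258600; d = 1/u = 0.794534
p = (exp((r-q)*dt) - d) / (u - d) = 0.476413
Discount per step: exp(-r*dt) = 0.984620
Stock lattice S(k, i) with i counting down-moves:
  k=0: S(0,0) = 9.3800
  k=1: S(1,0) = 11.8057; S(1,1) = 7.4527
  k=2: S(2,0) = 14.8586; S(2,1) = 9.3800; S(2,2) = 5.9214
  k=3: S(3,0) = 18.7011; S(3,1) = 11.8057; S(3,2) = 7.4527; S(3,3) = 4.7048
  k=4: S(4,0) = 23.5371; S(4,1) = 14.8586; S(4,2) = 9.3800; S(4,3) = 5.9214; S(4,4) = 3.7381
Terminal payoffs V(N, i) = max(K - S_T, 0):
  V(4,0) = 0.000000; V(4,1) = 0.000000; V(4,2) = 0.020000; V(4,3) = 3.478559; V(4,4) = 5.661891
Backward induction: V(k, i) = exp(-r*dt) * [p * V(k+1, i) + (1-p) * V(k+1, i+1)].
  V(3,0) = exp(-r*dt) * [p*0.000000 + (1-p)*0.000000] = 0.000000
  V(3,1) = exp(-r*dt) * [p*0.000000 + (1-p)*0.020000] = 0.010311
  V(3,2) = exp(-r*dt) * [p*0.020000 + (1-p)*3.478559] = 1.802698
  V(3,3) = exp(-r*dt) * [p*3.478559 + (1-p)*5.661891] = 4.550640
  V(2,0) = exp(-r*dt) * [p*0.000000 + (1-p)*0.010311] = 0.005316
  V(2,1) = exp(-r*dt) * [p*0.010311 + (1-p)*1.802698] = 0.934189
  V(2,2) = exp(-r*dt) * [p*1.802698 + (1-p)*4.550640] = 3.191630
  V(1,0) = exp(-r*dt) * [p*0.005316 + (1-p)*0.934189] = 0.484100
  V(1,1) = exp(-r*dt) * [p*0.934189 + (1-p)*3.191630] = 2.083609
  V(0,0) = exp(-r*dt) * [p*0.484100 + (1-p)*2.083609] = 1.301256

Answer: Price = V(0,0) = 1.3013


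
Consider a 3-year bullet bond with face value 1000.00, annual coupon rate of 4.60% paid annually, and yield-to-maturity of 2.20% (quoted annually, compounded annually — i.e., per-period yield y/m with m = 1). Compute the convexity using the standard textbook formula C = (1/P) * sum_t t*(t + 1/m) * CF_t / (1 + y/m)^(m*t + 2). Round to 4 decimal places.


Answer: Convexity = 10.8491

Derivation:
Coupon per period c = face * coupon_rate / m = 46.000000
Periods per year m = 1; per-period yield y/m = 0.022000
Number of cashflows N = 3
Cashflows (t years, CF_t, discount factor 1/(1+y/m)^(m*t), PV):
  t = 1.0000: CF_t = 46.000000, DF = 0.978474, PV = 45.009785
  t = 2.0000: CF_t = 46.000000, DF = 0.957411, PV = 44.040885
  t = 3.0000: CF_t = 1046.000000, DF = 0.936801, PV = 979.893771
Price P = sum_t PV_t = 1068.944441
Convexity numerator sum_t t*(t + 1/m) * CF_t / (1+y/m)^(m*t + 2):
  t = 1.0000: term = 86.185685
  t = 2.0000: term = 252.991249
  t = 3.0000: term = 11257.927605
Convexity = (1/P) * sum = 11597.104540 / 1068.944441 = 10.849118


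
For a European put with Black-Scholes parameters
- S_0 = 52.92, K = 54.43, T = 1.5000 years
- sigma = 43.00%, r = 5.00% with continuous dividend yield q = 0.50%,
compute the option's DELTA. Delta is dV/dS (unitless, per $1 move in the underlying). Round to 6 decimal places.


d1 = 0.3380692070; d2 = -0.1885710877
phi(d1) = 0.3767837259; exp(-qT) = 0.9925280548; exp(-rT) = 0.9277434863
N(-d1) = 0.3676555175
Delta = -exp(-qT) * N(-d1) = -0.9925280548 * 0.3676555175 = -0.364908

Answer: Delta = -0.364908


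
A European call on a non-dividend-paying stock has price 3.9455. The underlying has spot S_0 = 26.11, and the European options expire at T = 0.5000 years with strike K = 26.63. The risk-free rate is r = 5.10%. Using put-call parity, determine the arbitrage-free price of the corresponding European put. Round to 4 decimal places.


Put-call parity: C - P = S_0 * exp(-qT) - K * exp(-rT).
S_0 * exp(-qT) = 26.1100 * 1.00000000 = 26.11000000
K * exp(-rT) = 26.6300 * 0.97482238 = 25.95951995
P = C - S*exp(-qT) + K*exp(-rT)
P = 3.9455 - 26.11000000 + 25.95951995 = 3.7950

Answer: Put price = 3.7950


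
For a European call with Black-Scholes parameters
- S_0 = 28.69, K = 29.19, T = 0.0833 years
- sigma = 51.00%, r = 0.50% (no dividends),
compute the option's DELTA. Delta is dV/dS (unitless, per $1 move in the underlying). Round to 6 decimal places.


Answer: Delta = 0.483667

Derivation:
d1 = -0.0409517658; d2 = -0.1881466366
phi(d1) = 0.3986078981; exp(-qT) = 1.0000000000; exp(-rT) = 0.9995835867
N(d1) = 0.4836671745
Delta = exp(-qT) * N(d1) = 1.0000000000 * 0.4836671745 = 0.483667


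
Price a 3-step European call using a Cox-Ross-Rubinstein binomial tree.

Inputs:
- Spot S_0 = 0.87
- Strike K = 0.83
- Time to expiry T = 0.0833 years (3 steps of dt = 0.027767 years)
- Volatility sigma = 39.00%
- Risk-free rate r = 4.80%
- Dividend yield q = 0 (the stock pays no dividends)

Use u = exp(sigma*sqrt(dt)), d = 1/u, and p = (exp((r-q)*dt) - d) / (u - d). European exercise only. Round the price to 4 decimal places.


Answer: Price = V(0,0) = 0.0636

Derivation:
dt = T/N = 0.027767
u = exp(sigma*sqrt(dt)) = 1.067145; d = 1/u = 0.937080
p = (exp((r-q)*dt) - d) / (u - d) = 0.494013
Discount per step: exp(-r*dt) = 0.998668
Stock lattice S(k, i) with i counting down-moves:
  k=0: S(0,0) = 0.8700
  k=1: S(1,0) = 0.9284; S(1,1) = 0.8153
  k=2: S(2,0) = 0.9908; S(2,1) = 0.8700; S(2,2) = 0.7640
  k=3: S(3,0) = 1.0573; S(3,1) = 0.9284; S(3,2) = 0.8153; S(3,3) = 0.7159
Terminal payoffs V(N, i) = max(S_T - K, 0):
  V(3,0) = 0.227279; V(3,1) = 0.098416; V(3,2) = 0.000000; V(3,3) = 0.000000
Backward induction: V(k, i) = exp(-r*dt) * [p * V(k+1, i) + (1-p) * V(k+1, i+1)].
  V(2,0) = exp(-r*dt) * [p*0.227279 + (1-p)*0.098416] = 0.161860
  V(2,1) = exp(-r*dt) * [p*0.098416 + (1-p)*0.000000] = 0.048554
  V(2,2) = exp(-r*dt) * [p*0.000000 + (1-p)*0.000000] = 0.000000
  V(1,0) = exp(-r*dt) * [p*0.161860 + (1-p)*0.048554] = 0.104390
  V(1,1) = exp(-r*dt) * [p*0.048554 + (1-p)*0.000000] = 0.023954
  V(0,0) = exp(-r*dt) * [p*0.104390 + (1-p)*0.023954] = 0.063606


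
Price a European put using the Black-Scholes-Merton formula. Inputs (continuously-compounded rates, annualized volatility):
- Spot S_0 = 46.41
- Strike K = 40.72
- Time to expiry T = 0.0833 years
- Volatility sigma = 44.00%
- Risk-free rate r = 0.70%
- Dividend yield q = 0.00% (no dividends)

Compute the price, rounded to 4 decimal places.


d1 = (ln(S/K) + (r - q + 0.5*sigma^2) * T) / (sigma * sqrt(T)) = 1.09804162
d2 = d1 - sigma * sqrt(T) = 0.97104997
exp(-rT) = 0.99941707; exp(-qT) = 1.00000000
P = K * exp(-rT) * N(-d2) - S_0 * exp(-qT) * N(-d1)
N(-d1) = 0.13609316; N(-d2) = 0.16576170
P = 40.7200 * 0.99941707 * 0.16576170 - 46.4100 * 1.00000000 * 0.13609316 = 0.4298

Answer: Price = 0.4298


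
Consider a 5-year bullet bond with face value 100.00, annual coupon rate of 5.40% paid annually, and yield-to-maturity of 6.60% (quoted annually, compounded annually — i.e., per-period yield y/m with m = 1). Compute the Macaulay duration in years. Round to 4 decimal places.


Coupon per period c = face * coupon_rate / m = 5.400000
Periods per year m = 1; per-period yield y/m = 0.066000
Number of cashflows N = 5
Cashflows (t years, CF_t, discount factor 1/(1+y/m)^(m*t), PV):
  t = 1.0000: CF_t = 5.400000, DF = 0.938086, PV = 5.065666
  t = 2.0000: CF_t = 5.400000, DF = 0.880006, PV = 4.752032
  t = 3.0000: CF_t = 5.400000, DF = 0.825521, PV = 4.457816
  t = 4.0000: CF_t = 5.400000, DF = 0.774410, PV = 4.181816
  t = 5.0000: CF_t = 105.400000, DF = 0.726464, PV = 76.569284
Price P = sum_t PV_t = 95.026614
Macaulay numerator sum_t t * PV_t:
  t * PV_t at t = 1.0000: 5.065666
  t * PV_t at t = 2.0000: 9.504064
  t * PV_t at t = 3.0000: 13.373448
  t * PV_t at t = 4.0000: 16.727265
  t * PV_t at t = 5.0000: 382.846421
Macaulay duration D = (sum_t t * PV_t) / P = 427.516864 / 95.026614 = 4.498917

Answer: Macaulay duration = 4.4989 years


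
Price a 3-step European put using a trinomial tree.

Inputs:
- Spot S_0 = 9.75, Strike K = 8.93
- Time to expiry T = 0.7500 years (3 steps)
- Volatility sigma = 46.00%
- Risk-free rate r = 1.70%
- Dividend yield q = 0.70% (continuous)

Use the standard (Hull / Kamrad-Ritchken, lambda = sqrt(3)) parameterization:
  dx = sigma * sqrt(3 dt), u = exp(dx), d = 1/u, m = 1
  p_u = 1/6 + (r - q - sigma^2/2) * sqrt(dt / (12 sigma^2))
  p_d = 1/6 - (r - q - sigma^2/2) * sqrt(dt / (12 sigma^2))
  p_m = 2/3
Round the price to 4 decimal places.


Answer: Price = V(0,0) = 1.0462

Derivation:
dt = T/N = 0.250000; dx = sigma*sqrt(3*dt) = 0.398372
u = exp(dx) = 1.489398; d = 1/u = 0.671412
p_u = 0.136607, p_m = 0.666667, p_d = 0.196727
Discount per step: exp(-r*dt) = 0.995759
Stock lattice S(k, j) with j the centered position index:
  k=0: S(0,+0) = 9.7500
  k=1: S(1,-1) = 6.5463; S(1,+0) = 9.7500; S(1,+1) = 14.5216
  k=2: S(2,-2) = 4.3952; S(2,-1) = 6.5463; S(2,+0) = 9.7500; S(2,+1) = 14.5216; S(2,+2) = 21.6285
  k=3: S(3,-3) = 2.9510; S(3,-2) = 4.3952; S(3,-1) = 6.5463; S(3,+0) = 9.7500; S(3,+1) = 14.5216; S(3,+2) = 21.6285; S(3,+3) = 32.2134
Terminal payoffs V(N, j) = max(K - S_T, 0):
  V(3,-3) = 5.978976; V(3,-2) = 4.534752; V(3,-1) = 2.383729; V(3,+0) = 0.000000; V(3,+1) = 0.000000; V(3,+2) = 0.000000; V(3,+3) = 0.000000
Backward induction: V(k, j) = exp(-r*dt) * [p_u * V(k+1, j+1) + p_m * V(k+1, j) + p_d * V(k+1, j-1)]
  V(2,-2) = exp(-r*dt) * [p_u*2.383729 + p_m*4.534752 + p_d*5.978976] = 4.505834
  V(2,-1) = exp(-r*dt) * [p_u*0.000000 + p_m*2.383729 + p_d*4.534752] = 2.470736
  V(2,+0) = exp(-r*dt) * [p_u*0.000000 + p_m*0.000000 + p_d*2.383729] = 0.466954
  V(2,+1) = exp(-r*dt) * [p_u*0.000000 + p_m*0.000000 + p_d*0.000000] = 0.000000
  V(2,+2) = exp(-r*dt) * [p_u*0.000000 + p_m*0.000000 + p_d*0.000000] = 0.000000
  V(1,-1) = exp(-r*dt) * [p_u*0.466954 + p_m*2.470736 + p_d*4.505834] = 2.586348
  V(1,+0) = exp(-r*dt) * [p_u*0.000000 + p_m*0.466954 + p_d*2.470736] = 0.793980
  V(1,+1) = exp(-r*dt) * [p_u*0.000000 + p_m*0.000000 + p_d*0.466954] = 0.091473
  V(0,+0) = exp(-r*dt) * [p_u*0.091473 + p_m*0.793980 + p_d*2.586348] = 1.046164


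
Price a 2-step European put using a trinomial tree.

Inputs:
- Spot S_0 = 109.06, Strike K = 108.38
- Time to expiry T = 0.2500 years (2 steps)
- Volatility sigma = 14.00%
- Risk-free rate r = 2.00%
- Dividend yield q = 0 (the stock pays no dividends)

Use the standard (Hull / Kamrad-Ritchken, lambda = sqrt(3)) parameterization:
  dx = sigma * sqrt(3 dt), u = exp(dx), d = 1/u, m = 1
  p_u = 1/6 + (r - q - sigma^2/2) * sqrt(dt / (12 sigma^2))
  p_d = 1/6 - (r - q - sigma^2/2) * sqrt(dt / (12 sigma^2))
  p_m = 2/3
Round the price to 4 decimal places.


dt = T/N = 0.125000; dx = sigma*sqrt(3*dt) = 0.085732
u = exp(dx) = 1.089514; d = 1/u = 0.917840
p_u = 0.174103, p_m = 0.666667, p_d = 0.159231
Discount per step: exp(-r*dt) = 0.997503
Stock lattice S(k, j) with j the centered position index:
  k=0: S(0,+0) = 109.0600
  k=1: S(1,-1) = 100.0996; S(1,+0) = 109.0600; S(1,+1) = 118.8224
  k=2: S(2,-2) = 91.8755; S(2,-1) = 100.0996; S(2,+0) = 109.0600; S(2,+1) = 118.8224; S(2,+2) = 129.4588
Terminal payoffs V(N, j) = max(K - S_T, 0):
  V(2,-2) = 16.504545; V(2,-1) = 8.280364; V(2,+0) = 0.000000; V(2,+1) = 0.000000; V(2,+2) = 0.000000
Backward induction: V(k, j) = exp(-r*dt) * [p_u * V(k+1, j+1) + p_m * V(k+1, j) + p_d * V(k+1, j-1)]
  V(1,-1) = exp(-r*dt) * [p_u*0.000000 + p_m*8.280364 + p_d*16.504545] = 8.127928
  V(1,+0) = exp(-r*dt) * [p_u*0.000000 + p_m*0.000000 + p_d*8.280364] = 1.315196
  V(1,+1) = exp(-r*dt) * [p_u*0.000000 + p_m*0.000000 + p_d*0.000000] = 0.000000
  V(0,+0) = exp(-r*dt) * [p_u*0.000000 + p_m*1.315196 + p_d*8.127928] = 2.165593

Answer: Price = V(0,0) = 2.1656


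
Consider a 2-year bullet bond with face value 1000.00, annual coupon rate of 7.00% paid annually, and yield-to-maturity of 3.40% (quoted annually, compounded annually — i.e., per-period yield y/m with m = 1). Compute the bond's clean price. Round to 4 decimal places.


Answer: Price = 1068.4877

Derivation:
Coupon per period c = face * coupon_rate / m = 70.000000
Periods per year m = 1; per-period yield y/m = 0.034000
Number of cashflows N = 2
Cashflows (t years, CF_t, discount factor 1/(1+y/m)^(m*t), PV):
  t = 1.0000: CF_t = 70.000000, DF = 0.967118, PV = 67.698259
  t = 2.0000: CF_t = 1070.000000, DF = 0.935317, PV = 1000.789408
Price P = sum_t PV_t = 1068.487667


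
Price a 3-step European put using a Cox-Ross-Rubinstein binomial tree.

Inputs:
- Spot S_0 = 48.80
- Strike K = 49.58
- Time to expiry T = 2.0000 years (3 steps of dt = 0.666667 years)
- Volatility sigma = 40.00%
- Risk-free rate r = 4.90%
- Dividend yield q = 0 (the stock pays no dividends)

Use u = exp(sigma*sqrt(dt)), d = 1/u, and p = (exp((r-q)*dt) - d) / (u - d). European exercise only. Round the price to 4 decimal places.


Answer: Price = V(0,0) = 9.4143

Derivation:
dt = T/N = 0.666667
u = exp(sigma*sqrt(dt)) = 1.386245; d = 1/u = 0.721373
p = (exp((r-q)*dt) - d) / (u - d) = 0.469012
Discount per step: exp(-r*dt) = 0.967861
Stock lattice S(k, i) with i counting down-moves:
  k=0: S(0,0) = 48.8000
  k=1: S(1,0) = 67.6488; S(1,1) = 35.2030
  k=2: S(2,0) = 93.7777; S(2,1) = 48.8000; S(2,2) = 25.3945
  k=3: S(3,0) = 129.9989; S(3,1) = 67.6488; S(3,2) = 35.2030; S(3,3) = 18.3189
Terminal payoffs V(N, i) = max(K - S_T, 0):
  V(3,0) = 0.000000; V(3,1) = 0.000000; V(3,2) = 14.376987; V(3,3) = 31.261080
Backward induction: V(k, i) = exp(-r*dt) * [p * V(k+1, i) + (1-p) * V(k+1, i+1)].
  V(2,0) = exp(-r*dt) * [p*0.000000 + (1-p)*0.000000] = 0.000000
  V(2,1) = exp(-r*dt) * [p*0.000000 + (1-p)*14.376987] = 7.388658
  V(2,2) = exp(-r*dt) * [p*14.376987 + (1-p)*31.261080] = 22.592044
  V(1,0) = exp(-r*dt) * [p*0.000000 + (1-p)*7.388658] = 3.797199
  V(1,1) = exp(-r*dt) * [p*7.388658 + (1-p)*22.592044] = 14.964559
  V(0,0) = exp(-r*dt) * [p*3.797199 + (1-p)*14.964559] = 9.414320


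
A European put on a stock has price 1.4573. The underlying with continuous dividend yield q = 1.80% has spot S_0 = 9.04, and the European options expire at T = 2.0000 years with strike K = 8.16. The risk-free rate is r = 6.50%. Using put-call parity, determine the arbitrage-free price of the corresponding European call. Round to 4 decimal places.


Put-call parity: C - P = S_0 * exp(-qT) - K * exp(-rT).
S_0 * exp(-qT) = 9.0400 * 0.96464029 = 8.72034825
K * exp(-rT) = 8.1600 * 0.87809543 = 7.16525872
C = P + S*exp(-qT) - K*exp(-rT)
C = 1.4573 + 8.72034825 - 7.16525872 = 3.0124

Answer: Call price = 3.0124


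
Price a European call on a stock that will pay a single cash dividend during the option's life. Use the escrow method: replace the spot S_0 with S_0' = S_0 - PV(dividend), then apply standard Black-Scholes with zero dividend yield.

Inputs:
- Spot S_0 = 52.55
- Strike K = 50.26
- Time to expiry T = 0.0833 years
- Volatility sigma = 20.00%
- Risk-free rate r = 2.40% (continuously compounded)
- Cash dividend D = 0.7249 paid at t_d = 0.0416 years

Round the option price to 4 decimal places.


Answer: Price = 2.1904

Derivation:
PV(D) = D * exp(-r * t_d) = 0.7249 * 0.99900210 = 0.72417662
S_0' = S_0 - PV(D) = 52.5500 - 0.72417662 = 51.82582338
d1 = (ln(S_0'/K) + (r + sigma^2/2)*T) / (sigma*sqrt(T)) = 0.59497824
d2 = d1 - sigma*sqrt(T) = 0.53725476
exp(-rT) = 0.99800280
N(d1) = 0.72407099; N(d2) = 0.70445418
C = S_0' * N(d1) - K * exp(-rT) * N(d2) = 51.82582338 * 0.72407099 - 50.2600 * 0.99800280 * 0.70445418 = 2.1904


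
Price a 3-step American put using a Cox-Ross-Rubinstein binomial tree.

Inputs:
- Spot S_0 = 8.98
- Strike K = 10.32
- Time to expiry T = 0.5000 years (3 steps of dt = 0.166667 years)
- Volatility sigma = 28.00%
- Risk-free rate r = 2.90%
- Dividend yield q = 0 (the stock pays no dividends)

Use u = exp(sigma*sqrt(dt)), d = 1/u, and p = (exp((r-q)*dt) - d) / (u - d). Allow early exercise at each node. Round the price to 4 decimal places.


Answer: Price = V(0,0) = 1.5288

Derivation:
dt = T/N = 0.166667
u = exp(sigma*sqrt(dt)) = 1.121099; d = 1/u = 0.891982
p = (exp((r-q)*dt) - d) / (u - d) = 0.492600
Discount per step: exp(-r*dt) = 0.995178
Stock lattice S(k, i) with i counting down-moves:
  k=0: S(0,0) = 8.9800
  k=1: S(1,0) = 10.0675; S(1,1) = 8.0100
  k=2: S(2,0) = 11.2866; S(2,1) = 8.9800; S(2,2) = 7.1448
  k=3: S(3,0) = 12.6534; S(3,1) = 10.0675; S(3,2) = 8.0100; S(3,3) = 6.3730
Terminal payoffs V(N, i) = max(K - S_T, 0):
  V(3,0) = 0.000000; V(3,1) = 0.252530; V(3,2) = 2.310003; V(3,3) = 3.946994
Backward induction: V(k, i) = exp(-r*dt) * [p * V(k+1, i) + (1-p) * V(k+1, i+1)]; then take max(V_cont, immediate exercise) for American.
  V(2,0) = exp(-r*dt) * [p*0.000000 + (1-p)*0.252530] = 0.127516; exercise = 0.000000; V(2,0) = max -> 0.127516
  V(2,1) = exp(-r*dt) * [p*0.252530 + (1-p)*2.310003] = 1.290240; exercise = 1.340000; V(2,1) = max -> 1.340000
  V(2,2) = exp(-r*dt) * [p*2.310003 + (1-p)*3.946994] = 3.125469; exercise = 3.175228; V(2,2) = max -> 3.175228
  V(1,0) = exp(-r*dt) * [p*0.127516 + (1-p)*1.340000] = 0.739149; exercise = 0.252530; V(1,0) = max -> 0.739149
  V(1,1) = exp(-r*dt) * [p*1.340000 + (1-p)*3.175228] = 2.260244; exercise = 2.310003; V(1,1) = max -> 2.310003
  V(0,0) = exp(-r*dt) * [p*0.739149 + (1-p)*2.310003] = 1.528793; exercise = 1.340000; V(0,0) = max -> 1.528793


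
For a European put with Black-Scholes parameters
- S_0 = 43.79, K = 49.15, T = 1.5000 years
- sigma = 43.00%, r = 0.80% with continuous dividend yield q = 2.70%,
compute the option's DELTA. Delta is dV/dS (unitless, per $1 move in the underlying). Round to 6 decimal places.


Answer: Delta = -0.484007

Derivation:
d1 = -0.0100568943; d2 = -0.5366971890
phi(d1) = 0.3989221062; exp(-qT) = 0.9603091645; exp(-rT) = 0.9880717129
N(-d1) = 0.5040120527
Delta = -exp(-qT) * N(-d1) = -0.9603091645 * 0.5040120527 = -0.484007


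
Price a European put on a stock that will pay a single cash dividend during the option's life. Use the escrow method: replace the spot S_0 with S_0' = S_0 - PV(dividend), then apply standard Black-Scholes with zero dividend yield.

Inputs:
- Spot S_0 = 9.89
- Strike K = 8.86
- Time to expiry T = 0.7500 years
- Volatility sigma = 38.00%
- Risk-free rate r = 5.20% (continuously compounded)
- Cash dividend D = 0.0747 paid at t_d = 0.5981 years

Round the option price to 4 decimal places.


Answer: Price = 0.6583

Derivation:
PV(D) = D * exp(-r * t_d) = 0.0747 * 0.96937747 = 0.07241250
S_0' = S_0 - PV(D) = 9.8900 - 0.07241250 = 9.81758750
d1 = (ln(S_0'/K) + (r + sigma^2/2)*T) / (sigma*sqrt(T)) = 0.59490979
d2 = d1 - sigma*sqrt(T) = 0.26582013
exp(-rT) = 0.96175071
N(-d1) = 0.27595189; N(-d2) = 0.39518887
P = K * exp(-rT) * N(-d2) - S_0' * N(-d1) = 8.8600 * 0.96175071 * 0.39518887 - 9.81758750 * 0.27595189 = 0.6583


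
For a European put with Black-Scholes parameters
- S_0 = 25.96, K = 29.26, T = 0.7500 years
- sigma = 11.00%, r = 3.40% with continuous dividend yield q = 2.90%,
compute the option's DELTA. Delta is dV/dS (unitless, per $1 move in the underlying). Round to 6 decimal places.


d1 = -1.1691553291; d2 = -1.2644181235
phi(d1) = 0.2014124215; exp(-qT) = 0.9784848257; exp(-rT) = 0.9748223790
N(-d1) = 0.8788294724
Delta = -exp(-qT) * N(-d1) = -0.9784848257 * 0.8788294724 = -0.859921

Answer: Delta = -0.859921


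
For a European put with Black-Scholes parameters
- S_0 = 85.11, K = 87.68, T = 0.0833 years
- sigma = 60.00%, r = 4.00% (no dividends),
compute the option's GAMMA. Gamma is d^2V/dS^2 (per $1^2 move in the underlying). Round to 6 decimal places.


Answer: Gamma = 0.027009

Derivation:
d1 = -0.0659655652; d2 = -0.2391360015
phi(d1) = 0.3980752341; exp(-qT) = 1.0000000000; exp(-rT) = 0.9966735450
Gamma = exp(-qT) * phi(d1) / (S * sigma * sqrt(T)) = 1.0000000000 * 0.3980752341 / (85.1100 * 0.6000 * 0.2886173938) = 0.027009


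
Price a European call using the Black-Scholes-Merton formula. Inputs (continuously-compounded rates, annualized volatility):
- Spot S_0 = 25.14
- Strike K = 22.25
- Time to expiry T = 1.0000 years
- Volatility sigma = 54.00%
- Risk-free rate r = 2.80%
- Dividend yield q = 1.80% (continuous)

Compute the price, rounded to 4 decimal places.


d1 = (ln(S/K) + (r - q + 0.5*sigma^2) * T) / (sigma * sqrt(T)) = 0.51466332
d2 = d1 - sigma * sqrt(T) = -0.02533668
exp(-rT) = 0.97238837; exp(-qT) = 0.98216103
C = S_0 * exp(-qT) * N(d1) - K * exp(-rT) * N(d2)
N(d1) = 0.69660585; N(d2) = 0.48989321
C = 25.1400 * 0.98216103 * 0.69660585 - 22.2500 * 0.97238837 * 0.48989321 = 6.6011

Answer: Price = 6.6011


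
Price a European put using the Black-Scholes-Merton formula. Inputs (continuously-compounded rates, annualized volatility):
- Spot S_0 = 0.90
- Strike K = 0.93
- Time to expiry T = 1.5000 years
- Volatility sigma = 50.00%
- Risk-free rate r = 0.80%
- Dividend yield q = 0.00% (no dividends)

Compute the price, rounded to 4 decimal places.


Answer: Price = 0.2283

Derivation:
d1 = (ln(S/K) + (r - q + 0.5*sigma^2) * T) / (sigma * sqrt(T)) = 0.27223658
d2 = d1 - sigma * sqrt(T) = -0.34013586
exp(-rT) = 0.98807171; exp(-qT) = 1.00000000
P = K * exp(-rT) * N(-d2) - S_0 * exp(-qT) * N(-d1)
N(-d1) = 0.39272006; N(-d2) = 0.63312289
P = 0.9300 * 0.98807171 * 0.63312289 - 0.9000 * 1.00000000 * 0.39272006 = 0.2283


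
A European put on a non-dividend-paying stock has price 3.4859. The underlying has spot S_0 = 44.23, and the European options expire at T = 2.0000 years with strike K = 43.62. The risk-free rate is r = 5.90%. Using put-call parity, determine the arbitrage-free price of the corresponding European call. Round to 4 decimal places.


Put-call parity: C - P = S_0 * exp(-qT) - K * exp(-rT).
S_0 * exp(-qT) = 44.2300 * 1.00000000 = 44.23000000
K * exp(-rT) = 43.6200 * 0.88869605 = 38.76492182
C = P + S*exp(-qT) - K*exp(-rT)
C = 3.4859 + 44.23000000 - 38.76492182 = 8.9510

Answer: Call price = 8.9510


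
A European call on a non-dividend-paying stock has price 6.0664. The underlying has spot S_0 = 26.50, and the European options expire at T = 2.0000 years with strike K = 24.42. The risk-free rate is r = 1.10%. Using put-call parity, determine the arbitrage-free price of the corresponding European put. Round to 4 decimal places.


Put-call parity: C - P = S_0 * exp(-qT) - K * exp(-rT).
S_0 * exp(-qT) = 26.5000 * 1.00000000 = 26.50000000
K * exp(-rT) = 24.4200 * 0.97824024 = 23.88862654
P = C - S*exp(-qT) + K*exp(-rT)
P = 6.0664 - 26.50000000 + 23.88862654 = 3.4550

Answer: Put price = 3.4550


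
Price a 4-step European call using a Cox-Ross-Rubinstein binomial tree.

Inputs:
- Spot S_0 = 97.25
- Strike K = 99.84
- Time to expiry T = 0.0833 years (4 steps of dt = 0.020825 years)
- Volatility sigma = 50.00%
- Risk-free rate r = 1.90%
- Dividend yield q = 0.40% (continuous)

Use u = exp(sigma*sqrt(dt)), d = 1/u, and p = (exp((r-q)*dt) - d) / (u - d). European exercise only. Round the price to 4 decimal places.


Answer: Price = V(0,0) = 4.5665

Derivation:
dt = T/N = 0.020825
u = exp(sigma*sqrt(dt)) = 1.074821; d = 1/u = 0.930387
p = (exp((r-q)*dt) - d) / (u - d) = 0.484132
Discount per step: exp(-r*dt) = 0.999604
Stock lattice S(k, i) with i counting down-moves:
  k=0: S(0,0) = 97.2500
  k=1: S(1,0) = 104.5264; S(1,1) = 90.4802
  k=2: S(2,0) = 112.3472; S(2,1) = 97.2500; S(2,2) = 84.1816
  k=3: S(3,0) = 120.7531; S(3,1) = 104.5264; S(3,2) = 90.4802; S(3,3) = 78.3215
  k=4: S(4,0) = 129.7880; S(4,1) = 112.3472; S(4,2) = 97.2500; S(4,3) = 84.1816; S(4,4) = 72.8693
Terminal payoffs V(N, i) = max(S_T - K, 0):
  V(4,0) = 29.948003; V(4,1) = 12.507155; V(4,2) = 0.000000; V(4,3) = 0.000000; V(4,4) = 0.000000
Backward induction: V(k, i) = exp(-r*dt) * [p * V(k+1, i) + (1-p) * V(k+1, i+1)].
  V(3,0) = exp(-r*dt) * [p*29.948003 + (1-p)*12.507155] = 20.942546
  V(3,1) = exp(-r*dt) * [p*12.507155 + (1-p)*0.000000] = 6.052723
  V(3,2) = exp(-r*dt) * [p*0.000000 + (1-p)*0.000000] = 0.000000
  V(3,3) = exp(-r*dt) * [p*0.000000 + (1-p)*0.000000] = 0.000000
  V(2,0) = exp(-r*dt) * [p*20.942546 + (1-p)*6.052723] = 13.256121
  V(2,1) = exp(-r*dt) * [p*6.052723 + (1-p)*0.000000] = 2.929160
  V(2,2) = exp(-r*dt) * [p*0.000000 + (1-p)*0.000000] = 0.000000
  V(1,0) = exp(-r*dt) * [p*13.256121 + (1-p)*2.929160] = 7.925639
  V(1,1) = exp(-r*dt) * [p*2.929160 + (1-p)*0.000000] = 1.417540
  V(0,0) = exp(-r*dt) * [p*7.925639 + (1-p)*1.417540] = 4.566514


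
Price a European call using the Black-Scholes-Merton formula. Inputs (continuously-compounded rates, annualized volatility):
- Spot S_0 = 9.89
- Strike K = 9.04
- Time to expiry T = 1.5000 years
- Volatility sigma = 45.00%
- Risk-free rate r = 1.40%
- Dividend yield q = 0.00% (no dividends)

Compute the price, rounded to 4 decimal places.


d1 = (ln(S/K) + (r - q + 0.5*sigma^2) * T) / (sigma * sqrt(T)) = 0.47672508
d2 = d1 - sigma * sqrt(T) = -0.07441011
exp(-rT) = 0.97921896; exp(-qT) = 1.00000000
C = S_0 * exp(-qT) * N(d1) - K * exp(-rT) * N(d2)
N(d1) = 0.68322105; N(d2) = 0.47034203
C = 9.8900 * 1.00000000 * 0.68322105 - 9.0400 * 0.97921896 * 0.47034203 = 2.5935

Answer: Price = 2.5935


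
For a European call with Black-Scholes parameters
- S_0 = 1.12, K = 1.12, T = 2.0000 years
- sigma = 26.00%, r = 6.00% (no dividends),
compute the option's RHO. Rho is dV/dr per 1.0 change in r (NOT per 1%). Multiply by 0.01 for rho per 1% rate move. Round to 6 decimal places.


d1 = 0.5102047390; d2 = 0.1425092128
phi(d1) = 0.3502552968; exp(-qT) = 1.0000000000; exp(-rT) = 0.8869204367
N(d2) = 0.5566610986
Rho = K*T*exp(-rT)*N(d2) = 1.1200 * 2.0000 * 0.8869204367 * 0.5566610986 = 1.105920

Answer: Rho = 1.105920


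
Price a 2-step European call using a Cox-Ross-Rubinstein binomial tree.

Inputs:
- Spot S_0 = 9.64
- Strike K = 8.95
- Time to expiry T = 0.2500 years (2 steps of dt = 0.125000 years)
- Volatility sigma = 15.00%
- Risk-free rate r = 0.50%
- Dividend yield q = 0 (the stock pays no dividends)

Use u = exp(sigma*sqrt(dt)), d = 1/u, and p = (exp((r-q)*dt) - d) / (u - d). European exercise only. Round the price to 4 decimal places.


dt = T/N = 0.125000
u = exp(sigma*sqrt(dt)) = 1.054464; d = 1/u = 0.948349
p = (exp((r-q)*dt) - d) / (u - d) = 0.492636
Discount per step: exp(-r*dt) = 0.999375
Stock lattice S(k, i) with i counting down-moves:
  k=0: S(0,0) = 9.6400
  k=1: S(1,0) = 10.1650; S(1,1) = 9.1421
  k=2: S(2,0) = 10.7187; S(2,1) = 9.6400; S(2,2) = 8.6699
Terminal payoffs V(N, i) = max(S_T - K, 0):
  V(2,0) = 1.768670; V(2,1) = 0.690000; V(2,2) = 0.000000
Backward induction: V(k, i) = exp(-r*dt) * [p * V(k+1, i) + (1-p) * V(k+1, i+1)].
  V(1,0) = exp(-r*dt) * [p*1.768670 + (1-p)*0.690000] = 1.220629
  V(1,1) = exp(-r*dt) * [p*0.690000 + (1-p)*0.000000] = 0.339707
  V(0,0) = exp(-r*dt) * [p*1.220629 + (1-p)*0.339707] = 0.773198

Answer: Price = V(0,0) = 0.7732


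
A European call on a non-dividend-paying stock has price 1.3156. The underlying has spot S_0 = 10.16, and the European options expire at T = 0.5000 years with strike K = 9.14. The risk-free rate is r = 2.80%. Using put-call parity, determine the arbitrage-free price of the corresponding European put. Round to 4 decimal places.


Put-call parity: C - P = S_0 * exp(-qT) - K * exp(-rT).
S_0 * exp(-qT) = 10.1600 * 1.00000000 = 10.16000000
K * exp(-rT) = 9.1400 * 0.98609754 = 9.01293155
P = C - S*exp(-qT) + K*exp(-rT)
P = 1.3156 - 10.16000000 + 9.01293155 = 0.1685

Answer: Put price = 0.1685


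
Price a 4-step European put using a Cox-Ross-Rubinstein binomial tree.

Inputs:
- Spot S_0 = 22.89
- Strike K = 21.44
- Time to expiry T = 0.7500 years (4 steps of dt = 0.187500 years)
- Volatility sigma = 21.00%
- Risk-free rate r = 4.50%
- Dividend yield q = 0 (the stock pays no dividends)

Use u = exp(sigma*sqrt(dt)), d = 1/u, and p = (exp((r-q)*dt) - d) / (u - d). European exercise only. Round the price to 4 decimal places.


Answer: Price = V(0,0) = 0.7903

Derivation:
dt = T/N = 0.187500
u = exp(sigma*sqrt(dt)) = 1.095195; d = 1/u = 0.913079
p = (exp((r-q)*dt) - d) / (u - d) = 0.523809
Discount per step: exp(-r*dt) = 0.991598
Stock lattice S(k, i) with i counting down-moves:
  k=0: S(0,0) = 22.8900
  k=1: S(1,0) = 25.0690; S(1,1) = 20.9004
  k=2: S(2,0) = 27.4555; S(2,1) = 22.8900; S(2,2) = 19.0837
  k=3: S(3,0) = 30.0691; S(3,1) = 25.0690; S(3,2) = 20.9004; S(3,3) = 17.4249
  k=4: S(4,0) = 32.9315; S(4,1) = 27.4555; S(4,2) = 22.8900; S(4,3) = 19.0837; S(4,4) = 15.9103
Terminal payoffs V(N, i) = max(K - S_T, 0):
  V(4,0) = 0.000000; V(4,1) = 0.000000; V(4,2) = 0.000000; V(4,3) = 2.356296; V(4,4) = 5.529656
Backward induction: V(k, i) = exp(-r*dt) * [p * V(k+1, i) + (1-p) * V(k+1, i+1)].
  V(3,0) = exp(-r*dt) * [p*0.000000 + (1-p)*0.000000] = 0.000000
  V(3,1) = exp(-r*dt) * [p*0.000000 + (1-p)*0.000000] = 0.000000
  V(3,2) = exp(-r*dt) * [p*0.000000 + (1-p)*2.356296] = 1.112620
  V(3,3) = exp(-r*dt) * [p*2.356296 + (1-p)*5.529656] = 3.834928
  V(2,0) = exp(-r*dt) * [p*0.000000 + (1-p)*0.000000] = 0.000000
  V(2,1) = exp(-r*dt) * [p*0.000000 + (1-p)*1.112620] = 0.525368
  V(2,2) = exp(-r*dt) * [p*1.112620 + (1-p)*3.834928] = 2.388719
  V(1,0) = exp(-r*dt) * [p*0.000000 + (1-p)*0.525368] = 0.248074
  V(1,1) = exp(-r*dt) * [p*0.525368 + (1-p)*2.388719] = 1.400810
  V(0,0) = exp(-r*dt) * [p*0.248074 + (1-p)*1.400810] = 0.790300


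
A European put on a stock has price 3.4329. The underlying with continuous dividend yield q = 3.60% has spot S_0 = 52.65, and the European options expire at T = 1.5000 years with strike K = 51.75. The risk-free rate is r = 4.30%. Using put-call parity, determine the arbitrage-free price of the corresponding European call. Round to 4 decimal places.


Put-call parity: C - P = S_0 * exp(-qT) - K * exp(-rT).
S_0 * exp(-qT) = 52.6500 * 0.94743211 = 49.88230041
K * exp(-rT) = 51.7500 * 0.93753611 = 48.51749391
C = P + S*exp(-qT) - K*exp(-rT)
C = 3.4329 + 49.88230041 - 48.51749391 = 4.7977

Answer: Call price = 4.7977


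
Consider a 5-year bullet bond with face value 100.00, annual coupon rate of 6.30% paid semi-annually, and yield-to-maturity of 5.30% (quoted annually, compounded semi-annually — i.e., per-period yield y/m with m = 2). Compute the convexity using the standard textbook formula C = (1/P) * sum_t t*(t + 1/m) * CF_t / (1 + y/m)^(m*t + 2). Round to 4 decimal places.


Answer: Convexity = 21.8332

Derivation:
Coupon per period c = face * coupon_rate / m = 3.150000
Periods per year m = 2; per-period yield y/m = 0.026500
Number of cashflows N = 10
Cashflows (t years, CF_t, discount factor 1/(1+y/m)^(m*t), PV):
  t = 0.5000: CF_t = 3.150000, DF = 0.974184, PV = 3.068680
  t = 1.0000: CF_t = 3.150000, DF = 0.949035, PV = 2.989459
  t = 1.5000: CF_t = 3.150000, DF = 0.924535, PV = 2.912284
  t = 2.0000: CF_t = 3.150000, DF = 0.900667, PV = 2.837101
  t = 2.5000: CF_t = 3.150000, DF = 0.877415, PV = 2.763858
  t = 3.0000: CF_t = 3.150000, DF = 0.854764, PV = 2.692507
  t = 3.5000: CF_t = 3.150000, DF = 0.832698, PV = 2.622998
  t = 4.0000: CF_t = 3.150000, DF = 0.811201, PV = 2.555283
  t = 4.5000: CF_t = 3.150000, DF = 0.790259, PV = 2.489316
  t = 5.0000: CF_t = 103.150000, DF = 0.769858, PV = 79.410823
Price P = sum_t PV_t = 104.342307
Convexity numerator sum_t t*(t + 1/m) * CF_t / (1+y/m)^(m*t + 2):
  t = 0.5000: term = 1.456142
  t = 1.0000: term = 4.255651
  t = 1.5000: term = 8.291575
  t = 2.0000: term = 13.462535
  t = 2.5000: term = 19.672481
  t = 3.0000: term = 26.830466
  t = 3.5000: term = 34.850419
  t = 4.0000: term = 43.650932
  t = 4.5000: term = 53.155056
  t = 5.0000: term = 2072.499725
Convexity = (1/P) * sum = 2278.124983 / 104.342307 = 21.833186
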